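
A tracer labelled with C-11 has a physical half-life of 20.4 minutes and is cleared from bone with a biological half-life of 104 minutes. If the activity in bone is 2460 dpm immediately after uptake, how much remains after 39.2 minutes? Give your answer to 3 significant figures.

500 dpm

1/t_eff = 1/t_phys + 1/t_biol = 1/20.4 + 1/104 = 0.058635 per minute.
t_eff = 20.4 × 104 / (20.4 + 104) ≈ 17.055 minutes.
Remaining = 2460 × (1/2)^(39.2/17.055) = 2460 × (1/2)^2.2985 ≈ 500.06 dpm.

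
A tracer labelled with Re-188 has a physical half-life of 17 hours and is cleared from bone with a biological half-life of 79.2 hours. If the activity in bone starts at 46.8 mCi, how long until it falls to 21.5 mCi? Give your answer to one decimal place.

1/t_eff = 1/t_phys + 1/t_biol = 1/17 + 1/79.2 = 0.07145 per hour.
t_eff = 17 × 79.2 / (17 + 79.2) ≈ 13.996 hours.
n = log₂(46.8/21.5) ≈ 1.1222; t = 1.1222 × 13.996 ≈ 15.706 hours.

15.7 hours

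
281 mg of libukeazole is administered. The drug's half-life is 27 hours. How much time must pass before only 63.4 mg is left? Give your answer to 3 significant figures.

Fraction remaining = 63.4/281 ≈ 0.22562.
n = log₂(281/63.4) = ln(4.4322)/ln 2 ≈ 2.148 half-lives.
t = n × t½ = 2.148 × 27 ≈ 57.996 hours.

58.0 hours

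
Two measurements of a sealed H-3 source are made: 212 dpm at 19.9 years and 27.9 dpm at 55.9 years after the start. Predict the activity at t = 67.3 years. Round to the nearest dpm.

15 dpm

Over Δt = 55.9 − 19.9 = 36 years, the level fell by a factor of 212/27.9 ≈ 7.5986.
n = log₂(7.5986) ≈ 2.9257 half-lives, so t½ = 36/2.9257 ≈ 12.305 years.
From t = 55.9 to t = 67.3: 27.9 × (1/2)^((67.3−55.9)/12.305) ≈ 14.679 dpm.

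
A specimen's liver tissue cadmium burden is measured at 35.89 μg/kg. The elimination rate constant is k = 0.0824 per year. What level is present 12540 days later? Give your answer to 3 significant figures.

2.12 μg/kg

t½ = ln 2 / k = 0.69315 / 0.0824 ≈ 8.412 years.
Convert the elapsed time: 12540 days = 34.3562 years.
Number of half-lives: n = 34.3562/8.412 ≈ 4.0842.
Remaining = 35.89 × (1/2)^4.0842 = 35.89 × 0.058957 ≈ 2.116 μg/kg.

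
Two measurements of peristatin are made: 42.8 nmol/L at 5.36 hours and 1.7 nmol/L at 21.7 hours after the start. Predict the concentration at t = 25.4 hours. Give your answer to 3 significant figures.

0.819 nmol/L

Over Δt = 21.7 − 5.36 = 16.34 hours, the level fell by a factor of 42.8/1.7 ≈ 25.176.
n = log₂(25.176) ≈ 4.654 half-lives, so t½ = 16.34/4.654 ≈ 3.511 hours.
From t = 21.7 to t = 25.4: 1.7 × (1/2)^((25.4−21.7)/3.511) ≈ 0.81886 nmol/L.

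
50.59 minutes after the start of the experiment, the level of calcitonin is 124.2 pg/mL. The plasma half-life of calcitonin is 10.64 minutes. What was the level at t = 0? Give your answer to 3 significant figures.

Number of half-lives elapsed: n = 50.59/10.64 ≈ 4.7547.
A₀ = A × 2^n = 124.2 × 2^4.7547 = 124.2 × 26.996 ≈ 3353 pg/mL.

3350 pg/mL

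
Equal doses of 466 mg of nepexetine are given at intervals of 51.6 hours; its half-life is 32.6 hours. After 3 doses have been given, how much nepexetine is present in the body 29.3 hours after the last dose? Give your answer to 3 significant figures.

361 mg

The 3 doses were given 132.5, 80.9, 29.3 hours ago.
Total = 466·(1/2)^(132.5/32.6) + 466·(1/2)^(80.9/32.6) + 466·(1/2)^(29.3/32.6)
      = 27.853 + 83.436 + 249.94 ≈ 361.22 mg.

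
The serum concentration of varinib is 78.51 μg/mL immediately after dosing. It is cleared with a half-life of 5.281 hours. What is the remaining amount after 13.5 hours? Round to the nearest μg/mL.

Number of half-lives: n = 13.5/5.281 ≈ 2.5563.
Remaining = 78.51 × (1/2)^2.5563 = 78.51 × 0.17001 ≈ 13.347 μg/mL.

13 μg/mL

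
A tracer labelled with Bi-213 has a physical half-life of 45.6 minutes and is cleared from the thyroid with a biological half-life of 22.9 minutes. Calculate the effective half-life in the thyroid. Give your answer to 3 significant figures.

15.2 minutes

1/t_eff = 1/t_phys + 1/t_biol = 1/45.6 + 1/22.9 = 0.065598 per minute.
t_eff = 45.6 × 22.9 / (45.6 + 22.9) ≈ 15.244 minutes.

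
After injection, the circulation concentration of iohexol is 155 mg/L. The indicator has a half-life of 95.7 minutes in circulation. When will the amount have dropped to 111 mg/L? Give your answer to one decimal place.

46.1 minutes

Fraction remaining = 111/155 ≈ 0.71613.
n = log₂(155/111) = ln(1.3964)/ln 2 ≈ 0.48171 half-lives.
t = n × t½ = 0.48171 × 95.7 ≈ 46.1 minutes.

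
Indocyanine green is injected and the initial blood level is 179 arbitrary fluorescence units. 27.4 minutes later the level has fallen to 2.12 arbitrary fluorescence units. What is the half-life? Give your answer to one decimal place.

4.3 minutes

A/A₀ = 2.12/179 ≈ 0.011844.
n = log₂(84.434) ≈ 6.3998 half-lives elapsed in 27.4 minutes.
t½ = 27.4/6.3998 ≈ 4.2814 minutes.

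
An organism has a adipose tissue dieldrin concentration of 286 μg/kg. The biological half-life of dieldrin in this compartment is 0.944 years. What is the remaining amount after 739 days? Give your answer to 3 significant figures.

Convert the elapsed time: 739 days = 2.02466 years.
Number of half-lives: n = 2.02466/0.944 ≈ 2.1448.
Remaining = 286 × (1/2)^2.1448 = 286 × 0.22613 ≈ 64.674 μg/kg.

64.7 μg/kg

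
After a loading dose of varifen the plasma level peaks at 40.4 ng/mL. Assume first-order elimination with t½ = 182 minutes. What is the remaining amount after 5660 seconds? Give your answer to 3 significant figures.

Convert the elapsed time: 5660 seconds = 94.3333 minutes.
Number of half-lives: n = 94.3333/182 ≈ 0.51832.
Remaining = 40.4 × (1/2)^0.51832 = 40.4 × 0.69819 ≈ 28.207 ng/mL.

28.2 ng/mL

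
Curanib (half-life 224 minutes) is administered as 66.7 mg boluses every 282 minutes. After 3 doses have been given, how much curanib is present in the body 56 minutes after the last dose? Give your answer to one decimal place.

89.3 mg

The 3 doses were given 620, 338, 56 minutes ago.
Total = 66.7·(1/2)^(620/224) + 66.7·(1/2)^(338/224) + 66.7·(1/2)^(56/224)
      = 9.793 + 23.437 + 56.088 ≈ 89.317 mg.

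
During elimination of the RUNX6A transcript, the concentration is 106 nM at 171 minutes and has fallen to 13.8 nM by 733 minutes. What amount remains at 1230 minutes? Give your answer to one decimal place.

Over Δt = 733 − 171 = 562 minutes, the level fell by a factor of 106/13.8 ≈ 7.6812.
n = log₂(7.6812) ≈ 2.9413 half-lives, so t½ = 562/2.9413 ≈ 191.07 minutes.
From t = 733 to t = 1230: 13.8 × (1/2)^((1230−733)/191.07) ≈ 2.2744 nM.

2.3 nM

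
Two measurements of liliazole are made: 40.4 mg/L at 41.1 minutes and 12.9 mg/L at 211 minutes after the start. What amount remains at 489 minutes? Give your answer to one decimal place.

2.0 mg/L

Over Δt = 211 − 41.1 = 169.9 minutes, the level fell by a factor of 40.4/12.9 ≈ 3.1318.
n = log₂(3.1318) ≈ 1.647 half-lives, so t½ = 169.9/1.647 ≈ 103.16 minutes.
From t = 211 to t = 489: 12.9 × (1/2)^((489−211)/103.16) ≈ 1.9923 mg/L.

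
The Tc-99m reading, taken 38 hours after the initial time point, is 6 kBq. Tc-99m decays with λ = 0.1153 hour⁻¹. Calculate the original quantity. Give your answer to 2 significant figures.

t½ = ln 2 / λ = 0.69315 / 0.1153 ≈ 6.0117 hours.
Number of half-lives elapsed: n = 38/6.0117 ≈ 6.321.
A₀ = A × 2^n = 6 × 2^6.321 = 6 × 79.95 ≈ 479.7 kBq.

480 kBq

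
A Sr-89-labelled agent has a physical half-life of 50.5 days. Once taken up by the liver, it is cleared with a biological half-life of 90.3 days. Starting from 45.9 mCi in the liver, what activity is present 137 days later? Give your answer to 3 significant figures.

1/t_eff = 1/t_phys + 1/t_biol = 1/50.5 + 1/90.3 = 0.030876 per day.
t_eff = 50.5 × 90.3 / (50.5 + 90.3) ≈ 32.387 days.
Remaining = 45.9 × (1/2)^(137/32.387) = 45.9 × (1/2)^4.23 ≈ 2.4459 mCi.

2.45 mCi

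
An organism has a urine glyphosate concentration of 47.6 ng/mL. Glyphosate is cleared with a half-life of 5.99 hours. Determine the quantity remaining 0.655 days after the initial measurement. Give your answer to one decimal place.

Convert the elapsed time: 0.655 days = 15.72 hours.
Number of half-lives: n = 15.72/5.99 ≈ 2.6244.
Remaining = 47.6 × (1/2)^2.6244 = 47.6 × 0.16218 ≈ 7.7195 ng/mL.

7.7 ng/mL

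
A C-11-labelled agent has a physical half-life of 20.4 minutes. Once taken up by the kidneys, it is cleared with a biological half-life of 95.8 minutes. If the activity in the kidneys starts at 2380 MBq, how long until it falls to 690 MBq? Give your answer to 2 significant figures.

30 minutes

1/t_eff = 1/t_phys + 1/t_biol = 1/20.4 + 1/95.8 = 0.059458 per minute.
t_eff = 20.4 × 95.8 / (20.4 + 95.8) ≈ 16.819 minutes.
n = log₂(2380/690) ≈ 1.7863; t = 1.7863 × 16.819 ≈ 30.043 minutes.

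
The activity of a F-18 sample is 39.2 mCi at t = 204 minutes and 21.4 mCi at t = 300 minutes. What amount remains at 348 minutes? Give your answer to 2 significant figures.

Over Δt = 300 − 204 = 96 minutes, the level fell by a factor of 39.2/21.4 ≈ 1.8318.
n = log₂(1.8318) ≈ 0.87324 half-lives, so t½ = 96/0.87324 ≈ 109.94 minutes.
From t = 300 to t = 348: 21.4 × (1/2)^((348−300)/109.94) ≈ 15.812 mCi.

16 mCi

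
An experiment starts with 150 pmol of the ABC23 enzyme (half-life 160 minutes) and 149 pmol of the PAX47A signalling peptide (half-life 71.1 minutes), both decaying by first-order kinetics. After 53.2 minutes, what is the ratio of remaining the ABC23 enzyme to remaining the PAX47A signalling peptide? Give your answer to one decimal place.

1.3

ABC23 enzyme: 150 × (1/2)^(53.2/160) = 150 × (1/2)^0.3325 ≈ 119.12 pmol.
PAX47A signalling peptide: 149 × (1/2)^(53.2/71.1) = 149 × (1/2)^0.74824 ≈ 88.704 pmol.
Ratio ≈ 119.12 / 88.704 ≈ 1.3429.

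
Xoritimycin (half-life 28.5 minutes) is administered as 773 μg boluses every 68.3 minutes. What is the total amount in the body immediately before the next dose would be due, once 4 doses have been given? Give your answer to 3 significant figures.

181 μg

The 4 doses were given 273.2, 204.9, 136.6, 68.3 minutes ago.
Total = 773·(1/2)^(273.2/28.5) + 773·(1/2)^(204.9/28.5) + 773·(1/2)^(136.6/28.5) + 773·(1/2)^(68.3/28.5)
      = 1.0058 + 5.2958 + 27.884 + 146.81 ≈ 181 μg.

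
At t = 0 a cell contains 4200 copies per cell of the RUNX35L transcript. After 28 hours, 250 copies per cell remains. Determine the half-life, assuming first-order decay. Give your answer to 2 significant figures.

A/A₀ = 250/4200 ≈ 0.059524.
n = log₂(16.8) ≈ 4.0704 half-lives elapsed in 28 hours.
t½ = 28/4.0704 ≈ 6.8789 hours.

6.9 hours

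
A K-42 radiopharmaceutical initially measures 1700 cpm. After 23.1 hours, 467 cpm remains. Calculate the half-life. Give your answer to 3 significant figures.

A/A₀ = 467/1700 ≈ 0.27471.
n = log₂(3.6403) ≈ 1.864 half-lives elapsed in 23.1 hours.
t½ = 23.1/1.864 ≈ 12.392 hours.

12.4 hours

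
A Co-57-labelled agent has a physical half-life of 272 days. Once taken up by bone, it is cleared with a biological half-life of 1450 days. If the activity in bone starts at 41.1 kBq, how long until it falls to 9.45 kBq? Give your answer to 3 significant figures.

1/t_eff = 1/t_phys + 1/t_biol = 1/272 + 1/1450 = 0.0043661 per day.
t_eff = 272 × 1450 / (272 + 1450) ≈ 229.04 days.
n = log₂(41.1/9.45) ≈ 2.1208; t = 2.1208 × 229.04 ≈ 485.73 days.

486 days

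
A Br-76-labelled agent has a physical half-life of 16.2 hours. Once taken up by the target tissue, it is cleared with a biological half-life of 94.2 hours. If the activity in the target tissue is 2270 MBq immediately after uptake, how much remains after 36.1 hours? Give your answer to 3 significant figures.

371 MBq

1/t_eff = 1/t_phys + 1/t_biol = 1/16.2 + 1/94.2 = 0.072344 per hour.
t_eff = 16.2 × 94.2 / (16.2 + 94.2) ≈ 13.823 hours.
Remaining = 2270 × (1/2)^(36.1/13.823) = 2270 × (1/2)^2.6116 ≈ 371.41 MBq.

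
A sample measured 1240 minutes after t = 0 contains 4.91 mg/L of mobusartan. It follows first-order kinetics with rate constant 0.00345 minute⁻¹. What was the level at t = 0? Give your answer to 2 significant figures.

t½ = ln 2 / λ = 0.69315 / 0.00345 ≈ 200.91 minutes.
Number of half-lives elapsed: n = 1240/200.91 ≈ 6.1718.
A₀ = A × 2^n = 4.91 × 2^6.1718 = 4.91 × 72.096 ≈ 353.99 mg/L.

350 mg/L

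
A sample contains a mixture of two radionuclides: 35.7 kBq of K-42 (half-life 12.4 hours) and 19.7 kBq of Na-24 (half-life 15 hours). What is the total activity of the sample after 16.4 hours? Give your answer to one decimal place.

23.5 kBq

K-42: 35.7 × (1/2)^(16.4/12.4) = 35.7 × (1/2)^1.3226 ≈ 14.274 kBq.
Na-24: 19.7 × (1/2)^(16.4/15) = 19.7 × (1/2)^1.0933 ≈ 9.2329 kBq.
Total = 14.274 + 9.2329 ≈ 23.506 kBq.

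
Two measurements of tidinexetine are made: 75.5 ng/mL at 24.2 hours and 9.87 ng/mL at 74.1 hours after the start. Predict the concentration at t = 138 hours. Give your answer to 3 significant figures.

Over Δt = 74.1 − 24.2 = 49.9 hours, the level fell by a factor of 75.5/9.87 ≈ 7.6494.
n = log₂(7.6494) ≈ 2.9354 half-lives, so t½ = 49.9/2.9354 ≈ 17 hours.
From t = 74.1 to t = 138: 9.87 × (1/2)^((138−74.1)/17) ≈ 0.72908 ng/mL.

0.729 ng/mL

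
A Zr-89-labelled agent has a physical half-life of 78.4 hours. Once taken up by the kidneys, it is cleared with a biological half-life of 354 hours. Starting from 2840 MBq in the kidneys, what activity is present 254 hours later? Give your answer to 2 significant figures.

1/t_eff = 1/t_phys + 1/t_biol = 1/78.4 + 1/354 = 0.01558 per hour.
t_eff = 78.4 × 354 / (78.4 + 354) ≈ 64.185 hours.
Remaining = 2840 × (1/2)^(254/64.185) = 2840 × (1/2)^3.9573 ≈ 182.83 MBq.

180 MBq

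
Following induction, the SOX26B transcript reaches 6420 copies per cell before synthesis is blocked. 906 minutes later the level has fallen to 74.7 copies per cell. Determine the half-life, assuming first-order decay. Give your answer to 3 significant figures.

A/A₀ = 74.7/6420 ≈ 0.011636.
n = log₂(85.944) ≈ 6.4253 half-lives elapsed in 906 minutes.
t½ = 906/6.4253 ≈ 141 minutes.

141 minutes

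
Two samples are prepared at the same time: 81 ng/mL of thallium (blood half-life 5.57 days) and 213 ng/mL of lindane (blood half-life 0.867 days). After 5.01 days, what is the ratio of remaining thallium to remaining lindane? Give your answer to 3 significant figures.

11.2

thallium: 81 × (1/2)^(5.01/5.57) = 81 × (1/2)^0.89946 ≈ 43.423 ng/mL.
lindane: 213 × (1/2)^(5.01/0.867) = 213 × (1/2)^5.7785 ≈ 3.8803 ng/mL.
Ratio ≈ 43.423 / 3.8803 ≈ 11.191.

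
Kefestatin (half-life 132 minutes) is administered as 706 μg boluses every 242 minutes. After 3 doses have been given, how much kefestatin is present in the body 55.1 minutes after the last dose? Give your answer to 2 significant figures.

The 3 doses were given 539.1, 297.1, 55.1 minutes ago.
Total = 706·(1/2)^(539.1/132) + 706·(1/2)^(297.1/132) + 706·(1/2)^(55.1/132)
      = 41.627 + 148.34 + 528.62 ≈ 718.59 μg.

720 μg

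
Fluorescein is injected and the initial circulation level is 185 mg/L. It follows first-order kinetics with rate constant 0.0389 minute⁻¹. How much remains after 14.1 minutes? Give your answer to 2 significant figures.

110 mg/L

t½ = ln 2 / λ = 0.69315 / 0.0389 ≈ 17.819 minutes.
Number of half-lives: n = 14.1/17.819 ≈ 0.7913.
Remaining = 185 × (1/2)^0.7913 = 185 × 0.57782 ≈ 106.9 mg/L.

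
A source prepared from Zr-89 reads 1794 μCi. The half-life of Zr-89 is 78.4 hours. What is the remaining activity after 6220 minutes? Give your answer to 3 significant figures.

717 μCi

Convert the elapsed time: 6220 minutes = 103.667 hours.
Number of half-lives: n = 103.667/78.4 ≈ 1.3223.
Remaining = 1794 × (1/2)^1.3223 = 1794 × 0.3999 ≈ 717.43 μCi.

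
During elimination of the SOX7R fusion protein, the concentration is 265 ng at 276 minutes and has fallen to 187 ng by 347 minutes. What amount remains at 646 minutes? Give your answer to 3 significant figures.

43.1 ng

Over Δt = 347 − 276 = 71 minutes, the level fell by a factor of 265/187 ≈ 1.4171.
n = log₂(1.4171) ≈ 0.50295 half-lives, so t½ = 71/0.50295 ≈ 141.17 minutes.
From t = 347 to t = 646: 187 × (1/2)^((646−347)/141.17) ≈ 43.076 ng.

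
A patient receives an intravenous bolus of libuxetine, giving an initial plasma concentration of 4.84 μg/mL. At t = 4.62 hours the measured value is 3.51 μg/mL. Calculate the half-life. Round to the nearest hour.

10 hours

A/A₀ = 3.51/4.84 ≈ 0.72521.
n = log₂(1.3789) ≈ 0.46354 half-lives elapsed in 4.62 hours.
t½ = 4.62/0.46354 ≈ 9.9669 hours.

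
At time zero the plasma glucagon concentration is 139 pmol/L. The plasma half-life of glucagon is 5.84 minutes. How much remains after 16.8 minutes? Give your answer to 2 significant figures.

19 pmol/L

Number of half-lives: n = 16.8/5.84 ≈ 2.8767.
Remaining = 139 × (1/2)^2.8767 = 139 × 0.13615 ≈ 18.925 pmol/L.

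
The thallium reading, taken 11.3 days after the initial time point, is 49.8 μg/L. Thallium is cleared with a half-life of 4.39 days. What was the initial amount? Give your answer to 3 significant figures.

297 μg/L

Number of half-lives elapsed: n = 11.3/4.39 ≈ 2.574.
A₀ = A × 2^n = 49.8 × 2^2.574 = 49.8 × 5.9547 ≈ 296.54 μg/L.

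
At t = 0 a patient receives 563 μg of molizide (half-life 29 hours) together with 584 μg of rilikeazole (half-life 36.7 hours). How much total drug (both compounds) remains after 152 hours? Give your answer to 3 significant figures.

48.0 μg

molizide: 563 × (1/2)^(152/29) = 563 × (1/2)^5.2414 ≈ 14.883 μg.
rilikeazole: 584 × (1/2)^(152/36.7) = 584 × (1/2)^4.1417 ≈ 33.086 μg.
Total = 14.883 + 33.086 ≈ 47.969 μg.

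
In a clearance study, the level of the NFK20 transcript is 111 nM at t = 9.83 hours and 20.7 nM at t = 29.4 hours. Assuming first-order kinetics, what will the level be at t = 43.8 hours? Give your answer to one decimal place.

Over Δt = 29.4 − 9.83 = 19.57 hours, the level fell by a factor of 111/20.7 ≈ 5.3623.
n = log₂(5.3623) ≈ 2.4229 half-lives, so t½ = 19.57/2.4229 ≈ 8.0772 hours.
From t = 29.4 to t = 43.8: 20.7 × (1/2)^((43.8−29.4)/8.0772) ≈ 6.0159 nM.

6.0 nM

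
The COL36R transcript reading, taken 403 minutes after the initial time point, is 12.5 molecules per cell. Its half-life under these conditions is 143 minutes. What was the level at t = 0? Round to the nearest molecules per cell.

Number of half-lives elapsed: n = 403/143 ≈ 2.8182.
A₀ = A × 2^n = 12.5 × 2^2.8182 = 12.5 × 7.0527 ≈ 88.159 molecules per cell.

88 molecules per cell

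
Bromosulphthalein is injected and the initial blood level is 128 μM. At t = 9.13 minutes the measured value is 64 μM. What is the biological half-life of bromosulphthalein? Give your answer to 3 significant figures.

9.13 minutes

A/A₀ = 64/128 ≈ 0.5.
n = log₂(2) ≈ 1 half-life elapsed in 9.13 minutes.
t½ = 9.13/1 ≈ 9.13 minutes.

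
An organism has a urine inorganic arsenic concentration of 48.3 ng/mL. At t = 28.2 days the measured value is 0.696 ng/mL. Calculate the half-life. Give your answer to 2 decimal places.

4.61 days

A/A₀ = 0.696/48.3 ≈ 0.01441.
n = log₂(69.397) ≈ 6.1168 half-lives elapsed in 28.2 days.
t½ = 28.2/6.1168 ≈ 4.6103 days.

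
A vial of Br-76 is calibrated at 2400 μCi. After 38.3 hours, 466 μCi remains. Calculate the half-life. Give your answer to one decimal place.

A/A₀ = 466/2400 ≈ 0.19417.
n = log₂(5.1502) ≈ 2.3646 half-lives elapsed in 38.3 hours.
t½ = 38.3/2.3646 ≈ 16.197 hours.

16.2 hours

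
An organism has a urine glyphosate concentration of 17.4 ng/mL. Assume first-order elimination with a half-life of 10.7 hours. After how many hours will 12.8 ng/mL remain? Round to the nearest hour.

Fraction remaining = 12.8/17.4 ≈ 0.73563.
n = log₂(17.4/12.8) = ln(1.3594)/ln 2 ≈ 0.44294 half-lives.
t = n × t½ = 0.44294 × 10.7 ≈ 4.7395 hours.

5 hours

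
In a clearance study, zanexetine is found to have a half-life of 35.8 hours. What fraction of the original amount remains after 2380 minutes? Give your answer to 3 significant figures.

2380 minutes = 39.6667 hours.
n = 39.6667/35.8 ≈ 1.108 half-lives.
Fraction remaining = (1/2)^1.108 ≈ 0.46393.

0.464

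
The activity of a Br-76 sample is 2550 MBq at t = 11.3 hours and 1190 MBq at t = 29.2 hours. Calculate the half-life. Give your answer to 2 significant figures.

16 hours

Over Δt = 29.2 − 11.3 = 17.9 hours, the level fell by a factor of 2550/1190 ≈ 2.1429.
n = log₂(2.1429) ≈ 1.0995 half-lives, so t½ = 17.9/1.0995 ≈ 16.28 hours.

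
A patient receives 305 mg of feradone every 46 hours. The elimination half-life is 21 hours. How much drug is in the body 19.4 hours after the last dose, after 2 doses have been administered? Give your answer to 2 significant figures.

200 mg

The 2 doses were given 65.4, 19.4 hours ago.
Total = 305·(1/2)^(65.4/21) + 305·(1/2)^(19.4/21)
      = 35.221 + 160.77 ≈ 195.99 mg.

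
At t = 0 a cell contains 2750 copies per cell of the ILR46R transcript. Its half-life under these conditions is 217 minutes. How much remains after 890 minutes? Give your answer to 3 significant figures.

Number of half-lives: n = 890/217 ≈ 4.1014.
Remaining = 2750 × (1/2)^4.1014 = 2750 × 0.058259 ≈ 160.21 copies per cell.

160 copies per cell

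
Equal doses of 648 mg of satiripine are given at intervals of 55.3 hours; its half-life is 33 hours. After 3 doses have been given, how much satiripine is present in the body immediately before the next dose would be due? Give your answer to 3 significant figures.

286 mg

The 3 doses were given 165.9, 110.6, 55.3 hours ago.
Total = 648·(1/2)^(165.9/33) + 648·(1/2)^(110.6/33) + 648·(1/2)^(55.3/33)
      = 19.871 + 63.485 + 202.83 ≈ 286.18 mg.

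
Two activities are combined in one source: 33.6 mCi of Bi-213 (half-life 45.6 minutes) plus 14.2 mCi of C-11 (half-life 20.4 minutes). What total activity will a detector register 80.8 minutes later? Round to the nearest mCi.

Bi-213: 33.6 × (1/2)^(80.8/45.6) = 33.6 × (1/2)^1.7719 ≈ 9.8386 mCi.
C-11: 14.2 × (1/2)^(80.8/20.4) = 14.2 × (1/2)^3.9608 ≈ 0.91196 mCi.
Total = 9.8386 + 0.91196 ≈ 10.751 mCi.

11 mCi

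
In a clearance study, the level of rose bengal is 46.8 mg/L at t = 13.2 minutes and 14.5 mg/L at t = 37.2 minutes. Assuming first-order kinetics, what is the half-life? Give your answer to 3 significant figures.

14.2 minutes

Over Δt = 37.2 − 13.2 = 24 minutes, the level fell by a factor of 46.8/14.5 ≈ 3.2276.
n = log₂(3.2276) ≈ 1.6905 half-lives, so t½ = 24/1.6905 ≈ 14.197 minutes.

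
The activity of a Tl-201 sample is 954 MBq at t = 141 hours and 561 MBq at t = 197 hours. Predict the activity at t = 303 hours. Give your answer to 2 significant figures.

210 MBq

Over Δt = 197 − 141 = 56 hours, the level fell by a factor of 954/561 ≈ 1.7005.
n = log₂(1.7005) ≈ 0.76599 half-lives, so t½ = 56/0.76599 ≈ 73.108 hours.
From t = 197 to t = 303: 561 × (1/2)^((303−197)/73.108) ≈ 205.35 MBq.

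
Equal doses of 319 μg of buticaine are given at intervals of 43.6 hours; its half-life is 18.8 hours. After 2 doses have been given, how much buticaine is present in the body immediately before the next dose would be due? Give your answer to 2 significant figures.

77 μg

The 2 doses were given 87.2, 43.6 hours ago.
Total = 319·(1/2)^(87.2/18.8) + 319·(1/2)^(43.6/18.8)
      = 12.809 + 63.923 ≈ 76.732 μg.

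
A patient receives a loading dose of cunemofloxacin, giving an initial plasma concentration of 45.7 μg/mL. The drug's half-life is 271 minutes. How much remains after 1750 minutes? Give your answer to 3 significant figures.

Number of half-lives: n = 1750/271 ≈ 6.4576.
Remaining = 45.7 × (1/2)^6.4576 = 45.7 × 0.011378 ≈ 0.51999 μg/mL.

0.520 μg/mL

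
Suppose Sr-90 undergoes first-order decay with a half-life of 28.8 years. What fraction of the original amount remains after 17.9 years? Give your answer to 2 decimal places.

n = 17.9/28.8 ≈ 0.62153 half-lives.
Fraction remaining = (1/2)^0.62153 ≈ 0.64998.

0.65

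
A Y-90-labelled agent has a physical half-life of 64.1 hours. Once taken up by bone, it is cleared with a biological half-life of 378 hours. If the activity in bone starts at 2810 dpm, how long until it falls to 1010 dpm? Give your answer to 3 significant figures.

80.9 hours

1/t_eff = 1/t_phys + 1/t_biol = 1/64.1 + 1/378 = 0.018246 per hour.
t_eff = 64.1 × 378 / (64.1 + 378) ≈ 54.806 hours.
n = log₂(2810/1010) ≈ 1.4762; t = 1.4762 × 54.806 ≈ 80.906 hours.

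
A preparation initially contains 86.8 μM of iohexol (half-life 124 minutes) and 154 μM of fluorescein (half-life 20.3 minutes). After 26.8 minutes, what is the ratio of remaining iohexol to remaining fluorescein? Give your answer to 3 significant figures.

iohexol: 86.8 × (1/2)^(26.8/124) = 86.8 × (1/2)^0.21613 ≈ 74.724 μM.
fluorescein: 154 × (1/2)^(26.8/20.3) = 154 × (1/2)^1.3202 ≈ 61.674 μM.
Ratio ≈ 74.724 / 61.674 ≈ 1.2116.

1.21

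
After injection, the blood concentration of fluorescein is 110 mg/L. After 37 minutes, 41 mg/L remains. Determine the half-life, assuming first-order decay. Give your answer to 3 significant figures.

26.0 minutes

A/A₀ = 41/110 ≈ 0.37273.
n = log₂(2.6829) ≈ 1.4238 half-lives elapsed in 37 minutes.
t½ = 37/1.4238 ≈ 25.987 minutes.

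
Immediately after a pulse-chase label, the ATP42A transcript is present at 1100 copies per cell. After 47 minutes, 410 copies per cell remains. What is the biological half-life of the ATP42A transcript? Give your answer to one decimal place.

A/A₀ = 410/1100 ≈ 0.37273.
n = log₂(2.6829) ≈ 1.4238 half-lives elapsed in 47 minutes.
t½ = 47/1.4238 ≈ 33.01 minutes.

33.0 minutes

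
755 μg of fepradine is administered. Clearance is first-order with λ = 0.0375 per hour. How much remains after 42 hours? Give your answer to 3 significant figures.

t½ = ln 2 / λ = 0.69315 / 0.0375 ≈ 18.484 hours.
Number of half-lives: n = 42/18.484 ≈ 2.2722.
Remaining = 755 × (1/2)^2.2722 = 755 × 0.20701 ≈ 156.29 μg.

156 μg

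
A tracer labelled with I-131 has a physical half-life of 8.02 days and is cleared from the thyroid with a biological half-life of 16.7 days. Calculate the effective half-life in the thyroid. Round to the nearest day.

1/t_eff = 1/t_phys + 1/t_biol = 1/8.02 + 1/16.7 = 0.18457 per day.
t_eff = 8.02 × 16.7 / (8.02 + 16.7) ≈ 5.418 days.

5 days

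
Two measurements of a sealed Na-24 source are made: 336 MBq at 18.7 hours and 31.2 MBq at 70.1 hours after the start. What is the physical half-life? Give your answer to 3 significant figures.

Over Δt = 70.1 − 18.7 = 51.4 hours, the level fell by a factor of 336/31.2 ≈ 10.769.
n = log₂(10.769) ≈ 3.4288 half-lives, so t½ = 51.4/3.4288 ≈ 14.99 hours.

15.0 hours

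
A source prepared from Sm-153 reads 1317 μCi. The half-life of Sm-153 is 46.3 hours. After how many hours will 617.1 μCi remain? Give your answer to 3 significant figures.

50.6 hours

Fraction remaining = 617.1/1317 ≈ 0.46856.
n = log₂(1317/617.1) = ln(2.1342)/ln 2 ≈ 1.0937 half-lives.
t = n × t½ = 1.0937 × 46.3 ≈ 50.637 hours.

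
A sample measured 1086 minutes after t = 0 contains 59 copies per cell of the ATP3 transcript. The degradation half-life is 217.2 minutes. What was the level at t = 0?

1888 copies per cell

Number of half-lives elapsed: n = 1086/217.2 ≈ 5.
A₀ = A × 2^n = 59 × 2^5 = 59 × 32 ≈ 1888 copies per cell.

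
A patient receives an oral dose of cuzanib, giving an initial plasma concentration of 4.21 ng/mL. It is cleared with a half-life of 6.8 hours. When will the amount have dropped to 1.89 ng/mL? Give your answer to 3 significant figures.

Fraction remaining = 1.89/4.21 ≈ 0.44893.
n = log₂(4.21/1.89) = ln(2.2275)/ln 2 ≈ 1.1554 half-lives.
t = n × t½ = 1.1554 × 6.8 ≈ 7.857 hours.

7.86 hours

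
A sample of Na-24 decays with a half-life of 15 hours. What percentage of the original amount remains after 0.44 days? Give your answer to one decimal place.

61.4%

0.44 days = 10.56 hours.
n = 10.56/15 ≈ 0.704 half-lives.
Fraction remaining = (1/2)^0.704 ≈ 0.61387, i.e. 61.387%.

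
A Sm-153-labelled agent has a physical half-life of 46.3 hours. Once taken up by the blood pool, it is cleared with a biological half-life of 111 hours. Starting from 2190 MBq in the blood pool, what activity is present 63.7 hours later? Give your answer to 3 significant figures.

567 MBq

1/t_eff = 1/t_phys + 1/t_biol = 1/46.3 + 1/111 = 0.030607 per hour.
t_eff = 46.3 × 111 / (46.3 + 111) ≈ 32.672 hours.
Remaining = 2190 × (1/2)^(63.7/32.672) = 2190 × (1/2)^1.9497 ≈ 566.93 MBq.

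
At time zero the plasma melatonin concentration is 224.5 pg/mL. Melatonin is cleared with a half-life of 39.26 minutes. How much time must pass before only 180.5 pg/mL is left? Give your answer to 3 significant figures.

12.4 minutes

Fraction remaining = 180.5/224.5 ≈ 0.80401.
n = log₂(224.5/180.5) = ln(1.2438)/ln 2 ≈ 0.31472 half-lives.
t = n × t½ = 0.31472 × 39.26 ≈ 12.356 minutes.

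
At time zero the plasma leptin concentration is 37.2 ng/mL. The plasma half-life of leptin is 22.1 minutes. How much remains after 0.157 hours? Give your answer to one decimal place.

Convert the elapsed time: 0.157 hours = 9.42 minutes.
Number of half-lives: n = 9.42/22.1 ≈ 0.42624.
Remaining = 37.2 × (1/2)^0.42624 = 37.2 × 0.7442 ≈ 27.684 ng/mL.

27.7 ng/mL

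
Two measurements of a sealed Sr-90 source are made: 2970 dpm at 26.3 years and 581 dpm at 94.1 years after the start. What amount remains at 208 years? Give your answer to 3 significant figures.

37.5 dpm

Over Δt = 94.1 − 26.3 = 67.8 years, the level fell by a factor of 2970/581 ≈ 5.1119.
n = log₂(5.1119) ≈ 2.3539 half-lives, so t½ = 67.8/2.3539 ≈ 28.804 years.
From t = 94.1 to t = 208: 581 × (1/2)^((208−94.1)/28.804) ≈ 37.48 dpm.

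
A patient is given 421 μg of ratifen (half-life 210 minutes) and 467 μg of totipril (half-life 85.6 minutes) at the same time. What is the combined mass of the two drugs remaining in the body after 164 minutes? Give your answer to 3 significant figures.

ratifen: 421 × (1/2)^(164/210) = 421 × (1/2)^0.78095 ≈ 245.01 μg.
totipril: 467 × (1/2)^(164/85.6) = 467 × (1/2)^1.9159 ≈ 123.76 μg.
Total = 245.01 + 123.76 ≈ 368.77 μg.

369 μg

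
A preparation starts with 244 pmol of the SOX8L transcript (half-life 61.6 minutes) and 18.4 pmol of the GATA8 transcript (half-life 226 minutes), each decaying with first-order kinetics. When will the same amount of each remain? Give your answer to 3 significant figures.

Set 244·(1/2)^(t/61.6) = 18.4·(1/2)^(t/226).
Taking log₂: log₂(244/18.4) = t·(1/61.6 − 1/226).
log₂(13.261) = 3.7291; 1/61.6 − 1/226 = 0.011809.
t = 3.7291 / 0.011809 ≈ 315.79 minutes.

316 minutes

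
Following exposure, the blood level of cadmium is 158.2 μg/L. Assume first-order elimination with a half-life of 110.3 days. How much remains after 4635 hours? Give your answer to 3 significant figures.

Convert the elapsed time: 4635 hours = 193.125 days.
Number of half-lives: n = 193.125/110.3 ≈ 1.7509.
Remaining = 158.2 × (1/2)^1.7509 = 158.2 × 0.29712 ≈ 47.004 μg/L.

47.0 μg/L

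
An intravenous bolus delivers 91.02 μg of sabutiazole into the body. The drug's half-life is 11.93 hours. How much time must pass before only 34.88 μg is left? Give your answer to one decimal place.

Fraction remaining = 34.88/91.02 ≈ 0.38321.
n = log₂(91.02/34.88) = ln(2.6095)/ln 2 ≈ 1.3838 half-lives.
t = n × t½ = 1.3838 × 11.93 ≈ 16.509 hours.

16.5 hours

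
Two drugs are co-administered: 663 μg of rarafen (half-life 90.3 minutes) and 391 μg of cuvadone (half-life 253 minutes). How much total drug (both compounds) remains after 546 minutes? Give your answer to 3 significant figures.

rarafen: 663 × (1/2)^(546/90.3) = 663 × (1/2)^6.0465 ≈ 10.031 μg.
cuvadone: 391 × (1/2)^(546/253) = 391 × (1/2)^2.1581 ≈ 87.604 μg.
Total = 10.031 + 87.604 ≈ 97.635 μg.

97.6 μg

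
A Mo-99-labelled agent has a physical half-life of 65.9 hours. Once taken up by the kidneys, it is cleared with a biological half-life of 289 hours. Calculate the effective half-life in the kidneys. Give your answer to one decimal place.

1/t_eff = 1/t_phys + 1/t_biol = 1/65.9 + 1/289 = 0.018635 per hour.
t_eff = 65.9 × 289 / (65.9 + 289) ≈ 53.663 hours.

53.7 hours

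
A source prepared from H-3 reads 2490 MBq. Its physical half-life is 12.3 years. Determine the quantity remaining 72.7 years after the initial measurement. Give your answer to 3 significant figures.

Number of half-lives: n = 72.7/12.3 ≈ 5.9106.
Remaining = 2490 × (1/2)^5.9106 = 2490 × 0.016624 ≈ 41.394 MBq.

41.4 MBq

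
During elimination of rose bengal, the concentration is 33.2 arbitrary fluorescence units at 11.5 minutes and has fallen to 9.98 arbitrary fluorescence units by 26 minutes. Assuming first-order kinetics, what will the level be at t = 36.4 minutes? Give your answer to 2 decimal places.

4.21 arbitrary fluorescence units

Over Δt = 26 − 11.5 = 14.5 minutes, the level fell by a factor of 33.2/9.98 ≈ 3.3267.
n = log₂(3.3267) ≈ 1.7341 half-lives, so t½ = 14.5/1.7341 ≈ 8.3618 minutes.
From t = 26 to t = 36.4: 9.98 × (1/2)^((36.4−26)/8.3618) ≈ 4.2143 arbitrary fluorescence units.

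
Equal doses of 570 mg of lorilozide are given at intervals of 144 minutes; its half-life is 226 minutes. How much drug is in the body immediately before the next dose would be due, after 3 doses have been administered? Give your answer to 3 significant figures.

The 3 doses were given 432, 288, 144 minutes ago.
Total = 570·(1/2)^(432/226) + 570·(1/2)^(288/226) + 570·(1/2)^(144/226)
      = 151.51 + 235.65 + 366.5 ≈ 753.66 mg.

754 mg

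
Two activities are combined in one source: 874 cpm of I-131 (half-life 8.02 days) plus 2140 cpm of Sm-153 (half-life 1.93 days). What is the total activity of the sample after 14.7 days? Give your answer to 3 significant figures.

256 cpm

I-131: 874 × (1/2)^(14.7/8.02) = 874 × (1/2)^1.8329 ≈ 245.33 cpm.
Sm-153: 2140 × (1/2)^(14.7/1.93) = 2140 × (1/2)^7.6166 ≈ 10.904 cpm.
Total = 245.33 + 10.904 ≈ 256.23 cpm.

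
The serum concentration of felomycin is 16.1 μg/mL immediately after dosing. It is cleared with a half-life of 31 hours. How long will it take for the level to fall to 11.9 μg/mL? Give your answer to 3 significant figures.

13.5 hours

Fraction remaining = 11.9/16.1 ≈ 0.73913.
n = log₂(16.1/11.9) = ln(1.3529)/ln 2 ≈ 0.4361 half-lives.
t = n × t½ = 0.4361 × 31 ≈ 13.519 hours.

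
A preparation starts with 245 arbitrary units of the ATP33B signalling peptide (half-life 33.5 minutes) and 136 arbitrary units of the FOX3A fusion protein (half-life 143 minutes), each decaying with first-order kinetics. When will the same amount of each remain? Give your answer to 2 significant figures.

Set 245·(1/2)^(t/33.5) = 136·(1/2)^(t/143).
Taking log₂: log₂(245/136) = t·(1/33.5 − 1/143).
log₂(1.8015) = 0.84918; 1/33.5 − 1/143 = 0.022858.
t = 0.84918 / 0.022858 ≈ 37.15 minutes.

37 minutes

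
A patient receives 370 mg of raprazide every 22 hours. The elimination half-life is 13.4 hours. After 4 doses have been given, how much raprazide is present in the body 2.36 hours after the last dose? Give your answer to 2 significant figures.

The 4 doses were given 68.36, 46.36, 24.36, 2.36 hours ago.
Total = 370·(1/2)^(68.36/13.4) + 370·(1/2)^(46.36/13.4) + 370·(1/2)^(24.36/13.4) + 370·(1/2)^(2.36/13.4)
      = 10.777 + 33.63 + 104.94 + 327.48 ≈ 476.83 mg.

480 mg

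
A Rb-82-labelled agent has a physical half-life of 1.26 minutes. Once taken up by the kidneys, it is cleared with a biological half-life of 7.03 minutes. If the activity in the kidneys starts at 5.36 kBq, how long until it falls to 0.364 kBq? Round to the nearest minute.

1/t_eff = 1/t_phys + 1/t_biol = 1/1.26 + 1/7.03 = 0.9359 per minute.
t_eff = 1.26 × 7.03 / (1.26 + 7.03) ≈ 1.0685 minutes.
n = log₂(5.36/0.364) ≈ 3.8802; t = 3.8802 × 1.0685 ≈ 4.146 minutes.

4 minutes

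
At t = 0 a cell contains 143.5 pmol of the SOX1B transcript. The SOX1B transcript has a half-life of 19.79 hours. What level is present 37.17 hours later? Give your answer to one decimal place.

Number of half-lives: n = 37.17/19.79 ≈ 1.8782.
Remaining = 143.5 × (1/2)^1.8782 = 143.5 × 0.27202 ≈ 39.035 pmol.

39.0 pmol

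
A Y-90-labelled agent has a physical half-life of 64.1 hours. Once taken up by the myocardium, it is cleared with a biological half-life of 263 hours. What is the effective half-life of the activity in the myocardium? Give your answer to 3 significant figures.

51.5 hours

1/t_eff = 1/t_phys + 1/t_biol = 1/64.1 + 1/263 = 0.019403 per hour.
t_eff = 64.1 × 263 / (64.1 + 263) ≈ 51.539 hours.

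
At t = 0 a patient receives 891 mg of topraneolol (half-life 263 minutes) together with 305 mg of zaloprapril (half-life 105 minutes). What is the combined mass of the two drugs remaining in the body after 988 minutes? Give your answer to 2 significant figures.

66 mg

topraneolol: 891 × (1/2)^(988/263) = 891 × (1/2)^3.7567 ≈ 65.919 mg.
zaloprapril: 305 × (1/2)^(988/105) = 305 × (1/2)^9.4095 ≈ 0.44849 mg.
Total = 65.919 + 0.44849 ≈ 66.368 mg.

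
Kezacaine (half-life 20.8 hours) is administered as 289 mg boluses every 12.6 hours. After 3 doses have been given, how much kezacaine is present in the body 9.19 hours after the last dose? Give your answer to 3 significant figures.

444 mg

The 3 doses were given 34.39, 21.79, 9.19 hours ago.
Total = 289·(1/2)^(34.39/20.8) + 289·(1/2)^(21.79/20.8) + 289·(1/2)^(9.19/20.8)
      = 91.872 + 139.81 + 212.76 ≈ 444.45 mg.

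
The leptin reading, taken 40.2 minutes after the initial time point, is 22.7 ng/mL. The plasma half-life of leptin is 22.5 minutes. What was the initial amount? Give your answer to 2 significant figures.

Number of half-lives elapsed: n = 40.2/22.5 ≈ 1.7867.
A₀ = A × 2^n = 22.7 × 2^1.7867 = 22.7 × 3.4502 ≈ 78.319 ng/mL.

78 ng/mL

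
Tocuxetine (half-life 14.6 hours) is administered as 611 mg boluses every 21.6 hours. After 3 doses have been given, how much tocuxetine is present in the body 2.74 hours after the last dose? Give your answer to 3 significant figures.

The 3 doses were given 45.94, 24.34, 2.74 hours ago.
Total = 611·(1/2)^(45.94/14.6) + 611·(1/2)^(24.34/14.6) + 611·(1/2)^(2.74/14.6)
      = 68.997 + 192.39 + 536.47 ≈ 797.86 mg.

798 mg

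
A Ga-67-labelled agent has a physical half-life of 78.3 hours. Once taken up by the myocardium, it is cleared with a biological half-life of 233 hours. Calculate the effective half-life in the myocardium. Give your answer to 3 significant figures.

1/t_eff = 1/t_phys + 1/t_biol = 1/78.3 + 1/233 = 0.017063 per hour.
t_eff = 78.3 × 233 / (78.3 + 233) ≈ 58.606 hours.

58.6 hours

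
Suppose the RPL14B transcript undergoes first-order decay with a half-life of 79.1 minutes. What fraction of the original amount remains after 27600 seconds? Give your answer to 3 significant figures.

27600 seconds = 460 minutes.
n = 460/79.1 ≈ 5.8154 half-lives.
Fraction remaining = (1/2)^5.8154 ≈ 0.017758.

0.0178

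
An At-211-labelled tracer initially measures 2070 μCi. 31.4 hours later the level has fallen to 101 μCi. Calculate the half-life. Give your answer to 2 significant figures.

7.2 hours

A/A₀ = 101/2070 ≈ 0.048792.
n = log₂(20.495) ≈ 4.3572 half-lives elapsed in 31.4 hours.
t½ = 31.4/4.3572 ≈ 7.2065 hours.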